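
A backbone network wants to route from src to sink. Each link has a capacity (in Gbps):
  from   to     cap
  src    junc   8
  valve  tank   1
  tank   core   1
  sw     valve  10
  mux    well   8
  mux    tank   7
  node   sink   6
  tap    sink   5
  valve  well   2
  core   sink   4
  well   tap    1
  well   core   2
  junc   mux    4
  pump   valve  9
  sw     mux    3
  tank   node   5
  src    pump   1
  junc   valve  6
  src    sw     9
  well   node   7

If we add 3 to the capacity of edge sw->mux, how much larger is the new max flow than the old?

Original max flow = 10.
Even with extra capacity on sw->mux, another cut of capacity 10 remains binding.
New max flow = 10. Increase = 0.

0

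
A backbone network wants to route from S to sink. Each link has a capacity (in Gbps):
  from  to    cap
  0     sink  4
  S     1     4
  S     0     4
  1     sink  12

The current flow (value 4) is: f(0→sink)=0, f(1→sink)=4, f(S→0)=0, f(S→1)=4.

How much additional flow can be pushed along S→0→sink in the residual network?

4

Residual capacities along the path: S→0: 4, 0→sink: 4.
Minimum is 4.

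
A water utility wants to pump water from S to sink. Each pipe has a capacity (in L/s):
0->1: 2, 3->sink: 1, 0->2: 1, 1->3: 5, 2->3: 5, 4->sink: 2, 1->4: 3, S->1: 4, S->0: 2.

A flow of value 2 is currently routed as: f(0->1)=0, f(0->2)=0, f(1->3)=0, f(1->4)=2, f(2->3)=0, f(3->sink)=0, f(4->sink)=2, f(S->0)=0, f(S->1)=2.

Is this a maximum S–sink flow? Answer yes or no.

No

Residual path S->1->3->sink has bottleneck 1 > 0.
Pushing 1 along it raises the flow to 3, so the given flow is not maximum.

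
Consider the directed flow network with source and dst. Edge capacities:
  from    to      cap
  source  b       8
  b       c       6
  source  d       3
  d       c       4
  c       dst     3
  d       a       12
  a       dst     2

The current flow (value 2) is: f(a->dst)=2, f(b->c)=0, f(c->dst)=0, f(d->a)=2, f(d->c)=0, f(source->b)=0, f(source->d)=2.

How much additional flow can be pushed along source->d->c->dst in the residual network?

Residual capacities along the path: source->d: 1, d->c: 4, c->dst: 3.
Minimum is 1.

1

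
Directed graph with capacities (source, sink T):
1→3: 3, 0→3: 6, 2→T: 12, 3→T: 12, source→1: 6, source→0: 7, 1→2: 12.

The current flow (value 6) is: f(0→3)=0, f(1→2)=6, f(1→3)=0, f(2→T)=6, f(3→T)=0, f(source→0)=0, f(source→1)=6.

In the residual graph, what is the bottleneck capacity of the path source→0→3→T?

6

Residual capacities along the path: source→0: 7, 0→3: 6, 3→T: 12.
Minimum is 6.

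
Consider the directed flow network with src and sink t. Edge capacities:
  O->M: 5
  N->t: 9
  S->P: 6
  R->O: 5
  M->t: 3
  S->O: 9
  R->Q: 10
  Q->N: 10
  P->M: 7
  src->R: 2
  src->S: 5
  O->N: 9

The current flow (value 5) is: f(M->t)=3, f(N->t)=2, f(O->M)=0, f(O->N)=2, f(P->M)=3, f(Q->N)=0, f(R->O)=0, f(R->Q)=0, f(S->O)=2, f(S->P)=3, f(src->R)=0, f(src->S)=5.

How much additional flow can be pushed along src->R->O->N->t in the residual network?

Residual capacities along the path: src->R: 2, R->O: 5, O->N: 7, N->t: 7.
Minimum is 2.

2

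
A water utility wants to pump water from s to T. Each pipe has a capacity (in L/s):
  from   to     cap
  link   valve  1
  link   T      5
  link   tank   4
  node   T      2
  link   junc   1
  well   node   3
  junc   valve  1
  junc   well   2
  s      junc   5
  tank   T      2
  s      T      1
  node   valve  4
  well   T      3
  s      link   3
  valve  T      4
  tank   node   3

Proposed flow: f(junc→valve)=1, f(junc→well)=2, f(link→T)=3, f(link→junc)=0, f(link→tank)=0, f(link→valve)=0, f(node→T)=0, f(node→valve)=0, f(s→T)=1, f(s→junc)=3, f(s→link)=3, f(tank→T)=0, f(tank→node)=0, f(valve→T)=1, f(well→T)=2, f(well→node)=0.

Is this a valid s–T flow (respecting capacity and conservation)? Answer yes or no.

Every edge has 0 ≤ f(e) ≤ cap(e).
At each intermediate node, inflow equals outflow.

Yes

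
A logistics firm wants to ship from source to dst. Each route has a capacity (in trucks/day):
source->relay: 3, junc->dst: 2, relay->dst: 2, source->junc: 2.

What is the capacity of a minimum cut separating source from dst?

4

Max flow = 4 (via 2 augmenting paths).
In the residual at optimum, the set reachable from source is {relay, source}.
Cut edges: source->junc (cap 2), relay->dst (cap 2). Sum = 4.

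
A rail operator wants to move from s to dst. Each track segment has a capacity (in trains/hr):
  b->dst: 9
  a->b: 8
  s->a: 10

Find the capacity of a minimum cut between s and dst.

8

Max flow = 8 (via 1 augmenting path).
In the residual at optimum, the set reachable from s is {a, s}.
Cut edges: a->b (cap 8). Sum = 8.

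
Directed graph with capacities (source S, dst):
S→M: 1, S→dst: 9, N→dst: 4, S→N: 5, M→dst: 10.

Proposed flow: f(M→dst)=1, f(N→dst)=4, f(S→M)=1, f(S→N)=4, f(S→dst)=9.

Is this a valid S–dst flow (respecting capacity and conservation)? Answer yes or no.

Every edge has 0 ≤ f(e) ≤ cap(e).
At each intermediate node, inflow equals outflow.

Yes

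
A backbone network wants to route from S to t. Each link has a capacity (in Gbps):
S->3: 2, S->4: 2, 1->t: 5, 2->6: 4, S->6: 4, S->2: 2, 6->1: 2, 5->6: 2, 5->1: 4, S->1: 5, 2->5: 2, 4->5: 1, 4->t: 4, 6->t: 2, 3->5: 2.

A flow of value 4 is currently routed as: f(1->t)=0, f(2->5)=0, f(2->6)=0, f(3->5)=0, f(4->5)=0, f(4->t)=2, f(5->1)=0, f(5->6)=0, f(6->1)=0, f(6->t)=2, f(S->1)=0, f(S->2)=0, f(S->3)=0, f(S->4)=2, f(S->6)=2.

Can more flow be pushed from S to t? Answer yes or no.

Residual path S->1->t has bottleneck 5 > 0.
Pushing 5 along it raises the flow to 9, so the given flow is not maximum.

Yes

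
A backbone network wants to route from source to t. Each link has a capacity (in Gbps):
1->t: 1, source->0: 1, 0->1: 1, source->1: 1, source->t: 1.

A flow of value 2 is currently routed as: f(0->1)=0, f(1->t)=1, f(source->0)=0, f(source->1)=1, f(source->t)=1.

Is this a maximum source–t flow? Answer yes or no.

Yes

Residual reachable from source: {0, 1, source}; t is not reachable.
Saturated cut: source->t, 1->t with total capacity 2 = current flow value. Flow is maximum.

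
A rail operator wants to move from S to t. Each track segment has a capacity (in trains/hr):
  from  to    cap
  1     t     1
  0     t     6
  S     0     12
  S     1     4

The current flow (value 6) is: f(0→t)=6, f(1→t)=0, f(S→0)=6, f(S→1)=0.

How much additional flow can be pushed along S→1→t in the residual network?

1

Residual capacities along the path: S→1: 4, 1→t: 1.
Minimum is 1.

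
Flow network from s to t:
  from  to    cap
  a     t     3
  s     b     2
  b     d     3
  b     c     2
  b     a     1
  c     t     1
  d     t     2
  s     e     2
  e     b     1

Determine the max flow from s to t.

3

Augment s->b->a->t: bottleneck 1. Total 1.
Augment s->b->c->t: bottleneck 1. Total 2.
Augment s->e->b->d->t: bottleneck 1. Total 3.
No augmenting path remains in the residual graph.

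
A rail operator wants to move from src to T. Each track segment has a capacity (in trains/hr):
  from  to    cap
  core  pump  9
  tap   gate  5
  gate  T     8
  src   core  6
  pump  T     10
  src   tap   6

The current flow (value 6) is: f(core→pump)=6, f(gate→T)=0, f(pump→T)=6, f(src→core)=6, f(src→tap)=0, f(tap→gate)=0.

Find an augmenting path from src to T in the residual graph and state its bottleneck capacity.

Residual along src→tap→gate→T: src→tap: 6, tap→gate: 5, gate→T: 8.
Bottleneck = min = 5.

src→tap→gate→T, bottleneck 5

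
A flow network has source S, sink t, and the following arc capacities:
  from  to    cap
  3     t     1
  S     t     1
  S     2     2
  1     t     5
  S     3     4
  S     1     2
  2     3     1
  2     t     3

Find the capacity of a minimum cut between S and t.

6

Max flow = 6 (via 4 augmenting paths).
In the residual at optimum, the set reachable from S is {3, S}.
Cut edges: S->1 (cap 2), S->2 (cap 2), S->t (cap 1), 3->t (cap 1). Sum = 6.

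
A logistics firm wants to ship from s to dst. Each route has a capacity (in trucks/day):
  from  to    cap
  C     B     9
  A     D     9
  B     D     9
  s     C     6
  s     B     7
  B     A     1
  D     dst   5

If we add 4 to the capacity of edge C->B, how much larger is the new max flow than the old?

0

Original max flow = 5.
Edge C->B does not cross the min cut (source side {A, B, C, D, s}), so extra capacity there cannot help.
New max flow = 5. Increase = 0.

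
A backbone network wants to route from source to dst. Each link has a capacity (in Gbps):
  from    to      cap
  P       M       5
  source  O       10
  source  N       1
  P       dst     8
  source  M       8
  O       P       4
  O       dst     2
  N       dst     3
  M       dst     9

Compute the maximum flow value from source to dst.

Augment source→O→dst: bottleneck 2. Total 2.
Augment source→N→dst: bottleneck 1. Total 3.
Augment source→M→dst: bottleneck 8. Total 11.
Augment source→O→P→dst: bottleneck 4. Total 15.
No augmenting path remains in the residual graph.

15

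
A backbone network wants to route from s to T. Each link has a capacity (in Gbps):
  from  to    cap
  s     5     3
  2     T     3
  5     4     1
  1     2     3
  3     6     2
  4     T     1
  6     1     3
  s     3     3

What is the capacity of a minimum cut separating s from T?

3

Max flow = 3 (via 2 augmenting paths).
In the residual at optimum, the set reachable from s is {3, 5, s}.
Cut edges: 5->4 (cap 1), 3->6 (cap 2). Sum = 3.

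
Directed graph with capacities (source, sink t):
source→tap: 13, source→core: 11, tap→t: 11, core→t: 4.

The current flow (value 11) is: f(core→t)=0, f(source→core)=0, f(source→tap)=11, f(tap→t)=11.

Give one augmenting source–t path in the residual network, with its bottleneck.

Residual along source→core→t: source→core: 11, core→t: 4.
Bottleneck = min = 4.

source→core→t, bottleneck 4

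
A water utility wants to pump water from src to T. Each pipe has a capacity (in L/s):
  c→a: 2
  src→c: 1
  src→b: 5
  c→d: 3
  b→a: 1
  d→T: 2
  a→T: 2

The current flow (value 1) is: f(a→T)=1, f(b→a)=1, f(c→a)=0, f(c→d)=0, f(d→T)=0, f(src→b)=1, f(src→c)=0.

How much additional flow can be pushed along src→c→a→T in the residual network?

Residual capacities along the path: src→c: 1, c→a: 2, a→T: 1.
Minimum is 1.

1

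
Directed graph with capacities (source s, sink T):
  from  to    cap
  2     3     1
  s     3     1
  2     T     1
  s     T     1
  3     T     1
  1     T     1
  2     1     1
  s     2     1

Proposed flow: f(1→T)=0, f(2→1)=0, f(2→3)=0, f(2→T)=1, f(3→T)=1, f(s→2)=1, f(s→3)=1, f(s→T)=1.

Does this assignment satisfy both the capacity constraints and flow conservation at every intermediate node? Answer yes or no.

Every edge has 0 ≤ f(e) ≤ cap(e).
At each intermediate node, inflow equals outflow.

Yes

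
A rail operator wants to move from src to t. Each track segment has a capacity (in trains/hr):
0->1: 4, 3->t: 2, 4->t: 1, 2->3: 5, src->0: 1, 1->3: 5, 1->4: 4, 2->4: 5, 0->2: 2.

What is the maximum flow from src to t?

Augment src->0->2->3->t: bottleneck 1. Total 1.
No augmenting path remains in the residual graph.

1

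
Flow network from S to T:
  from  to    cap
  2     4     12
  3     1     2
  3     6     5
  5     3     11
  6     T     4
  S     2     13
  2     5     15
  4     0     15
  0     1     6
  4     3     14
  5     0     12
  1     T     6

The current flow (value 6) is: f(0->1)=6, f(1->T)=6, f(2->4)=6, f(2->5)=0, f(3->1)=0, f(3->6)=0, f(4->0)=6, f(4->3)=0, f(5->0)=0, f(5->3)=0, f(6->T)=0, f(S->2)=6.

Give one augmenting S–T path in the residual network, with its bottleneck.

Residual along S->2->4->3->6->T: S->2: 7, 2->4: 6, 4->3: 14, 3->6: 5, 6->T: 4.
Bottleneck = min = 4.

S->2->4->3->6->T, bottleneck 4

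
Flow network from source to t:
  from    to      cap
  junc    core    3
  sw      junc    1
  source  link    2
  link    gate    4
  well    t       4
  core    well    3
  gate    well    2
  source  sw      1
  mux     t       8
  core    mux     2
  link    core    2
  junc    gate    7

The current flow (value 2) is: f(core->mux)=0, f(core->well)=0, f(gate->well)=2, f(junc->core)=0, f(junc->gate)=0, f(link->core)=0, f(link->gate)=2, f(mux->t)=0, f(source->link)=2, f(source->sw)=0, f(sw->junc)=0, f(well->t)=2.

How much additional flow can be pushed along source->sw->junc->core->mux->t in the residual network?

1

Residual capacities along the path: source->sw: 1, sw->junc: 1, junc->core: 3, core->mux: 2, mux->t: 8.
Minimum is 1.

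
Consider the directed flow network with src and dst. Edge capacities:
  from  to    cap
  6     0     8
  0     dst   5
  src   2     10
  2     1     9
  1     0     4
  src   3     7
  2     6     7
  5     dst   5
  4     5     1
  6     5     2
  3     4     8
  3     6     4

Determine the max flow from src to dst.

Augment src→2→1→0→dst: bottleneck 4. Total 4.
Augment src→2→6→0→dst: bottleneck 1. Total 5.
Augment src→2→6→5→dst: bottleneck 2. Total 7.
Augment src→3→4→5→dst: bottleneck 1. Total 8.
No augmenting path remains in the residual graph.

8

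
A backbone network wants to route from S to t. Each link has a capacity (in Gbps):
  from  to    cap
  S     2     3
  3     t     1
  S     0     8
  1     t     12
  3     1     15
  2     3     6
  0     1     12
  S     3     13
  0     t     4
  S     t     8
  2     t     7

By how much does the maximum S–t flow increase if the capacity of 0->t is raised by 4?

4

Original max flow = 28.
After raising cap(0->t), augmenting paths through that edge carry 4 more units.
New max flow = 32. Increase = 4.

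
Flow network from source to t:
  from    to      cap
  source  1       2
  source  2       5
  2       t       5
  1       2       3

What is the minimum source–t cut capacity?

5

Max flow = 5 (via 1 augmenting path).
In the residual at optimum, the set reachable from source is {1, 2, source}.
Cut edges: 2->t (cap 5). Sum = 5.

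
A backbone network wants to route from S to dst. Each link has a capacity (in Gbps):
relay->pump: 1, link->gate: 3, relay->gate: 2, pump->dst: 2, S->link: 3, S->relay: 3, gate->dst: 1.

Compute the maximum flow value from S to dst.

2

Augment S->relay->pump->dst: bottleneck 1. Total 1.
Augment S->relay->gate->dst: bottleneck 1. Total 2.
No augmenting path remains in the residual graph.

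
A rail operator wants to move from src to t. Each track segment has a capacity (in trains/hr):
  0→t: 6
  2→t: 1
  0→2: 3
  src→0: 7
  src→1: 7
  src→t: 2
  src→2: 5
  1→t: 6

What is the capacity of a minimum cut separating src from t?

15

Max flow = 15 (via 4 augmenting paths).
In the residual at optimum, the set reachable from src is {0, 1, 2, src}.
Cut edges: src→t (cap 2), 0→t (cap 6), 1→t (cap 6), 2→t (cap 1). Sum = 15.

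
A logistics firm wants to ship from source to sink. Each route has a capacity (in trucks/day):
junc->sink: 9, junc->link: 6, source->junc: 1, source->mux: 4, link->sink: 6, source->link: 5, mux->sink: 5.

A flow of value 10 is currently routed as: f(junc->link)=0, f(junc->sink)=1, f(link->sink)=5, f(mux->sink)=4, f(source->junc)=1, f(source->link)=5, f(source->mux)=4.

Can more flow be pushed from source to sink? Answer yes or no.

No

Residual reachable from source: {source}; sink is not reachable.
Saturated cut: source->junc, source->mux, source->link with total capacity 10 = current flow value. Flow is maximum.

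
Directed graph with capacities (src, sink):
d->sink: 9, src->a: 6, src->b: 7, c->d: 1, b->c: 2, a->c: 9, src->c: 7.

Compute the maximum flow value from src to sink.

1

Augment src->c->d->sink: bottleneck 1. Total 1.
No augmenting path remains in the residual graph.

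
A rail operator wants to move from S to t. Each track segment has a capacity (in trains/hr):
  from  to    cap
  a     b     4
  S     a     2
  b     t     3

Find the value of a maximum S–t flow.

Augment S→a→b→t: bottleneck 2. Total 2.
No augmenting path remains in the residual graph.

2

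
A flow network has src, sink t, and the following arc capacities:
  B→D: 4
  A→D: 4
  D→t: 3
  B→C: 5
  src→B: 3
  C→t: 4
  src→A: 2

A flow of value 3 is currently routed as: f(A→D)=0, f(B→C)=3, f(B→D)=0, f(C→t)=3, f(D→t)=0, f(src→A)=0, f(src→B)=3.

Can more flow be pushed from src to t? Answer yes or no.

Yes

Residual path src→A→D→t has bottleneck 2 > 0.
Pushing 2 along it raises the flow to 5, so the given flow is not maximum.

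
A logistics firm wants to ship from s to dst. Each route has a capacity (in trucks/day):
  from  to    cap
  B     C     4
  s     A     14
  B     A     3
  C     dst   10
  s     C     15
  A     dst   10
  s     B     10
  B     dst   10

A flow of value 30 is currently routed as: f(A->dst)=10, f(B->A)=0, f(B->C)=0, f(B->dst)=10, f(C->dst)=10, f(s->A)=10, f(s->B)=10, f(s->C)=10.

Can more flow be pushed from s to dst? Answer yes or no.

No

Residual reachable from s: {A, C, s}; dst is not reachable.
Saturated cut: s->B, A->dst, C->dst with total capacity 30 = current flow value. Flow is maximum.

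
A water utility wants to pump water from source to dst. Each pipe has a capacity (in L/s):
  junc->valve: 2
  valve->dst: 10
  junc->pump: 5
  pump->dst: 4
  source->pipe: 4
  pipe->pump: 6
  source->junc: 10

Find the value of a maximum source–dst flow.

Augment source->junc->valve->dst: bottleneck 2. Total 2.
Augment source->junc->pump->dst: bottleneck 4. Total 6.
No augmenting path remains in the residual graph.

6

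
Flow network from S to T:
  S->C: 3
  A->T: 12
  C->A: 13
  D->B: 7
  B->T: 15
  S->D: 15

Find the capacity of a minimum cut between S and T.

10

Max flow = 10 (via 2 augmenting paths).
In the residual at optimum, the set reachable from S is {D, S}.
Cut edges: D->B (cap 7), S->C (cap 3). Sum = 10.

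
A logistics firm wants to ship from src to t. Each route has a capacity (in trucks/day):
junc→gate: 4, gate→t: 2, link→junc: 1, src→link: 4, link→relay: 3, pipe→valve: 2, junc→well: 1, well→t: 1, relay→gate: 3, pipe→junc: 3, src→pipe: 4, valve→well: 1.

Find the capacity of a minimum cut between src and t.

3

Max flow = 3 (via 2 augmenting paths).
In the residual at optimum, the set reachable from src is {gate, junc, link, pipe, relay, src, valve, well}.
Cut edges: gate→t (cap 2), well→t (cap 1). Sum = 3.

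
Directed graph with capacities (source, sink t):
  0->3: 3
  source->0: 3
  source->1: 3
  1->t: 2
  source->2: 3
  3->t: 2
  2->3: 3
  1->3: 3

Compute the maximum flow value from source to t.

Augment source->1->t: bottleneck 2. Total 2.
Augment source->1->3->t: bottleneck 1. Total 3.
Augment source->0->3->t: bottleneck 1. Total 4.
No augmenting path remains in the residual graph.

4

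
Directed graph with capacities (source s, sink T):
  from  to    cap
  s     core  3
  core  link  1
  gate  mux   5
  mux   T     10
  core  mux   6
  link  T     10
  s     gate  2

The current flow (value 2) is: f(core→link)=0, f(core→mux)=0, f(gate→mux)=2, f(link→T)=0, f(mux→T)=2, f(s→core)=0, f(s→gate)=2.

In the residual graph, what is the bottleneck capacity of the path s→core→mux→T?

Residual capacities along the path: s→core: 3, core→mux: 6, mux→T: 8.
Minimum is 3.

3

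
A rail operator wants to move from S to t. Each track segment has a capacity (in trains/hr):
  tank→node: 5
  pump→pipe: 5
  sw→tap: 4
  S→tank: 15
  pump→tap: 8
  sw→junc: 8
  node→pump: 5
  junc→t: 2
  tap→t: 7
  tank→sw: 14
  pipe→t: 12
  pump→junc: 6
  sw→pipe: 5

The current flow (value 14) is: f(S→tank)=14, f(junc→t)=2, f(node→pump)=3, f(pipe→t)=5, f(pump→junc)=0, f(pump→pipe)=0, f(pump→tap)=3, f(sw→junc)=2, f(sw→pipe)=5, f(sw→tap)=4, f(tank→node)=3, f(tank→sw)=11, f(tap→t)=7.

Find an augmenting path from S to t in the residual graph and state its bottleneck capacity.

Residual along S→tank→node→pump→pipe→t: S→tank: 1, tank→node: 2, node→pump: 2, pump→pipe: 5, pipe→t: 7.
Bottleneck = min = 1.

S→tank→node→pump→pipe→t, bottleneck 1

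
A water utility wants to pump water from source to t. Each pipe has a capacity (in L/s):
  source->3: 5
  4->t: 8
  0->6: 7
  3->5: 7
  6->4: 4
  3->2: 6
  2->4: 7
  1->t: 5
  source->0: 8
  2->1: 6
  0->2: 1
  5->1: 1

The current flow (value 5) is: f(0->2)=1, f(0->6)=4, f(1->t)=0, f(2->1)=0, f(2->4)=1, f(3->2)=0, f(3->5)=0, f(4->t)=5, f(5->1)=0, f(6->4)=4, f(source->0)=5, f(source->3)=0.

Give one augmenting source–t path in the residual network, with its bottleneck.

Residual along source->3->2->4->t: source->3: 5, 3->2: 6, 2->4: 6, 4->t: 3.
Bottleneck = min = 3.

source->3->2->4->t, bottleneck 3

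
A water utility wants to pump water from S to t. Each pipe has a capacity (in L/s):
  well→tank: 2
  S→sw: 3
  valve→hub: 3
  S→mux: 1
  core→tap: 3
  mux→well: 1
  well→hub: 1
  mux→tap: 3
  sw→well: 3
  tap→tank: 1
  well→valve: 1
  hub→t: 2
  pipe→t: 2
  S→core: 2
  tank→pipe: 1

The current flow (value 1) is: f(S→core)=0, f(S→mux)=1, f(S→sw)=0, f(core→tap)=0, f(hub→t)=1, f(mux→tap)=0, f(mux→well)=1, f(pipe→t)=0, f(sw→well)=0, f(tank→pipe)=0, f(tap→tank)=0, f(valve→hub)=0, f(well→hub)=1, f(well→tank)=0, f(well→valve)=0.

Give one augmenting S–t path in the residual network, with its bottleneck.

Residual along S→sw→well→tank→pipe→t: S→sw: 3, sw→well: 3, well→tank: 2, tank→pipe: 1, pipe→t: 2.
Bottleneck = min = 1.

S→sw→well→tank→pipe→t, bottleneck 1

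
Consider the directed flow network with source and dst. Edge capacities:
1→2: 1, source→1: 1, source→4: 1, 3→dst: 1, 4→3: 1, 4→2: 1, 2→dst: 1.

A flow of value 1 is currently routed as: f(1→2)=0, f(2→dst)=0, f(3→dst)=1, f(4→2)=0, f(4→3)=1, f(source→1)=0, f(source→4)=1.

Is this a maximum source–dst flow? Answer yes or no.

Residual path source→1→2→dst has bottleneck 1 > 0.
Pushing 1 along it raises the flow to 2, so the given flow is not maximum.

No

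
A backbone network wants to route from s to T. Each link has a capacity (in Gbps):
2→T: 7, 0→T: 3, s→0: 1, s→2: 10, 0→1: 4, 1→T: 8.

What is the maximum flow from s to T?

Augment s→0→T: bottleneck 1. Total 1.
Augment s→2→T: bottleneck 7. Total 8.
No augmenting path remains in the residual graph.

8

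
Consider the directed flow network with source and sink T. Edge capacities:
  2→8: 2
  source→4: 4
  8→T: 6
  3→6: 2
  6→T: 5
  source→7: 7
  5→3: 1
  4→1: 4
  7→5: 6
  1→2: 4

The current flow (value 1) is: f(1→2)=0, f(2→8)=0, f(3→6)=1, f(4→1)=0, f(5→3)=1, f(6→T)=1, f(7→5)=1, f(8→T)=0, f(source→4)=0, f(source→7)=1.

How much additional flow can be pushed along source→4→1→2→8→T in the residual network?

Residual capacities along the path: source→4: 4, 4→1: 4, 1→2: 4, 2→8: 2, 8→T: 6.
Minimum is 2.

2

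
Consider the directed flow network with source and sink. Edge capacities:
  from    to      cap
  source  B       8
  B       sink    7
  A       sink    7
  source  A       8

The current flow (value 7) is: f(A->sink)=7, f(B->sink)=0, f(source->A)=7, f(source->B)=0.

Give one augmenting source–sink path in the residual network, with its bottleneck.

Residual along source->B->sink: source->B: 8, B->sink: 7.
Bottleneck = min = 7.

source->B->sink, bottleneck 7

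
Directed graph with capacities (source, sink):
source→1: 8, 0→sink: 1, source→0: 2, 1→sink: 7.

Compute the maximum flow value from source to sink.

8

Augment source→0→sink: bottleneck 1. Total 1.
Augment source→1→sink: bottleneck 7. Total 8.
No augmenting path remains in the residual graph.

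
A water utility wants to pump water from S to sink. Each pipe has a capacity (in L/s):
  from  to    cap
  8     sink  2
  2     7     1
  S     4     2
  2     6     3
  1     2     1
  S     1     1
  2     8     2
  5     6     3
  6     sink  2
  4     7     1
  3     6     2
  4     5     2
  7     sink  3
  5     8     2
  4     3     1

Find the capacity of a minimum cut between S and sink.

3

Max flow = 3 (via 3 augmenting paths).
In the residual at optimum, the set reachable from S is {S}.
Cut edges: S->1 (cap 1), S->4 (cap 2). Sum = 3.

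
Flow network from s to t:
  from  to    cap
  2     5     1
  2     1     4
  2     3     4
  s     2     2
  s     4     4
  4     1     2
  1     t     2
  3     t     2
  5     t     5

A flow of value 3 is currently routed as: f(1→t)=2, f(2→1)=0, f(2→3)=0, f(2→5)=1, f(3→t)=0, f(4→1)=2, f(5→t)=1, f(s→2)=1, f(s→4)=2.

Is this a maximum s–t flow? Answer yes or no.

No

Residual path s→2→3→t has bottleneck 1 > 0.
Pushing 1 along it raises the flow to 4, so the given flow is not maximum.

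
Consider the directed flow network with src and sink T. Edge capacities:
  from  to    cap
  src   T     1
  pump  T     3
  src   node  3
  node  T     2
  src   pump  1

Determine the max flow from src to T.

Augment src→T: bottleneck 1. Total 1.
Augment src→pump→T: bottleneck 1. Total 2.
Augment src→node→T: bottleneck 2. Total 4.
No augmenting path remains in the residual graph.

4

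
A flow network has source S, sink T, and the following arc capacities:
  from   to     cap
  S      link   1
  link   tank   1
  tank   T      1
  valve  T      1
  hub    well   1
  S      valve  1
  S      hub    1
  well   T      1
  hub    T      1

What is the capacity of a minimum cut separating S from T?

Max flow = 3 (via 3 augmenting paths).
In the residual at optimum, the set reachable from S is {S}.
Cut edges: S→valve (cap 1), S→hub (cap 1), S→link (cap 1). Sum = 3.

3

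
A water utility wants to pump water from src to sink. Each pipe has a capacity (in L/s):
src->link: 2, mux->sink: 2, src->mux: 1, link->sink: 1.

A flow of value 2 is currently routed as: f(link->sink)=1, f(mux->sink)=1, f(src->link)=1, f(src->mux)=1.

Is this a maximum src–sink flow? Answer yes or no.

Residual reachable from src: {link, src}; sink is not reachable.
Saturated cut: src->mux, link->sink with total capacity 2 = current flow value. Flow is maximum.

Yes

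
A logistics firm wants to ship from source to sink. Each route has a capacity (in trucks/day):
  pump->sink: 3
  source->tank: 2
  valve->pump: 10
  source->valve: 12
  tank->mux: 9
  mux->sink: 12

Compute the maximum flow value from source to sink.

5

Augment source->tank->mux->sink: bottleneck 2. Total 2.
Augment source->valve->pump->sink: bottleneck 3. Total 5.
No augmenting path remains in the residual graph.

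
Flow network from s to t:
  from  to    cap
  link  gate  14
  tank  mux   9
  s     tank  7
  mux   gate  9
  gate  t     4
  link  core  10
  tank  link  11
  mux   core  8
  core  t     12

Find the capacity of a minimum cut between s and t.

Max flow = 7 (via 1 augmenting path).
In the residual at optimum, the set reachable from s is {s}.
Cut edges: s→tank (cap 7). Sum = 7.

7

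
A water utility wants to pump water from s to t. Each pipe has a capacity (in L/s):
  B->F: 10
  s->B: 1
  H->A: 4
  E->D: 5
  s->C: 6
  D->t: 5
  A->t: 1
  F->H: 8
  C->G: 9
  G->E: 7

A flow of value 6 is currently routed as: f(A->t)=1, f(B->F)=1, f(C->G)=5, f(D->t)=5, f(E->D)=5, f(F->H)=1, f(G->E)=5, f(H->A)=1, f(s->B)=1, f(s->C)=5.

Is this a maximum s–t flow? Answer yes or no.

Residual reachable from s: {C, E, G, s}; t is not reachable.
Saturated cut: E->D, s->B with total capacity 6 = current flow value. Flow is maximum.

Yes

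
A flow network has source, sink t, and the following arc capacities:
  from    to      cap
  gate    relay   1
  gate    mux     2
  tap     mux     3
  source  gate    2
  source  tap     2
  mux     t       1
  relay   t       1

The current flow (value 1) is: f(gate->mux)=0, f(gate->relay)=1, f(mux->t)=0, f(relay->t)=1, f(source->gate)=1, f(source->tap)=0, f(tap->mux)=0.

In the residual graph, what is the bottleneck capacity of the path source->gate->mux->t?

Residual capacities along the path: source->gate: 1, gate->mux: 2, mux->t: 1.
Minimum is 1.

1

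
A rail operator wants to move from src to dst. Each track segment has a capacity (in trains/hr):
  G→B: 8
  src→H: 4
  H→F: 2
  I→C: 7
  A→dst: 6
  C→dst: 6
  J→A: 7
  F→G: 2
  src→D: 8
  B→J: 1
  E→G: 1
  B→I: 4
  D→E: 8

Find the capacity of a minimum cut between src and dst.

Max flow = 3 (via 2 augmenting paths).
In the residual at optimum, the set reachable from src is {D, E, H, src}.
Cut edges: H→F (cap 2), E→G (cap 1). Sum = 3.

3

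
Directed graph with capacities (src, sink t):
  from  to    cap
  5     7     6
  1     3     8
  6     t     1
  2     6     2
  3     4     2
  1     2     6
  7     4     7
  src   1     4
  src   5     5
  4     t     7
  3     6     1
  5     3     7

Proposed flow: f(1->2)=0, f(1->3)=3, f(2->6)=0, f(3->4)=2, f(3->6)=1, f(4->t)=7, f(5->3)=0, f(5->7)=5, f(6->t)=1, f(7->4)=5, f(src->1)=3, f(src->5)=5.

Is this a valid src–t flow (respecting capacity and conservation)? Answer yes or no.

Every edge has 0 ≤ f(e) ≤ cap(e).
At each intermediate node, inflow equals outflow.

Yes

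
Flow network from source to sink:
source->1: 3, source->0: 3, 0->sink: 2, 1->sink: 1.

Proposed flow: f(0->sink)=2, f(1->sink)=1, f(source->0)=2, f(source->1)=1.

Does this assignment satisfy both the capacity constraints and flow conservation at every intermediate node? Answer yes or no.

Yes

Every edge has 0 ≤ f(e) ≤ cap(e).
At each intermediate node, inflow equals outflow.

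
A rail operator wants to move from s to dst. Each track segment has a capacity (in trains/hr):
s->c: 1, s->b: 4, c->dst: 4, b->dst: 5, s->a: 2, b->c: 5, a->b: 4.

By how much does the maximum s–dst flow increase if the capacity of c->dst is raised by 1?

Original max flow = 7.
Edge c->dst does not cross the min cut (source side {s}), so extra capacity there cannot help.
New max flow = 7. Increase = 0.

0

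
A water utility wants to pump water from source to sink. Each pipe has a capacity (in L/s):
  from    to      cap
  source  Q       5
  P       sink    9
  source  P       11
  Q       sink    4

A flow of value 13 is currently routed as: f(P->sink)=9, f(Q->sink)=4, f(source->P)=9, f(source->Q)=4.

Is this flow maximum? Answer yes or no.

Yes

Residual reachable from source: {P, Q, source}; sink is not reachable.
Saturated cut: P->sink, Q->sink with total capacity 13 = current flow value. Flow is maximum.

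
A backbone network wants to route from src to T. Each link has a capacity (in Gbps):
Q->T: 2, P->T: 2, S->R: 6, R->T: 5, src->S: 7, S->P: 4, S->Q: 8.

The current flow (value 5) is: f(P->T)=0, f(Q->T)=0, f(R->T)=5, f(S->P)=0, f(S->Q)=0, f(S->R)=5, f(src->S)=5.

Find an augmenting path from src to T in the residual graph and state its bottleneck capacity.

src->S->P->T, bottleneck 2

Residual along src->S->P->T: src->S: 2, S->P: 4, P->T: 2.
Bottleneck = min = 2.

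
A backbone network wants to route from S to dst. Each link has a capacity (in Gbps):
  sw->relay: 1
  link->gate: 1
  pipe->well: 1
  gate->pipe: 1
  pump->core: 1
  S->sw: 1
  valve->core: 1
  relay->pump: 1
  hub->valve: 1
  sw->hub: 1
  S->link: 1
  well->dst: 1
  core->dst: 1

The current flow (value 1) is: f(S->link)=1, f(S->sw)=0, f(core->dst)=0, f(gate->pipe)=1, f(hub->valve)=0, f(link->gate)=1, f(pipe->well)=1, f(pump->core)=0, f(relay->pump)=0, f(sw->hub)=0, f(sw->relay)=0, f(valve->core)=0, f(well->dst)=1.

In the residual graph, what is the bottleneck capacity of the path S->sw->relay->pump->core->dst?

1

Residual capacities along the path: S->sw: 1, sw->relay: 1, relay->pump: 1, pump->core: 1, core->dst: 1.
Minimum is 1.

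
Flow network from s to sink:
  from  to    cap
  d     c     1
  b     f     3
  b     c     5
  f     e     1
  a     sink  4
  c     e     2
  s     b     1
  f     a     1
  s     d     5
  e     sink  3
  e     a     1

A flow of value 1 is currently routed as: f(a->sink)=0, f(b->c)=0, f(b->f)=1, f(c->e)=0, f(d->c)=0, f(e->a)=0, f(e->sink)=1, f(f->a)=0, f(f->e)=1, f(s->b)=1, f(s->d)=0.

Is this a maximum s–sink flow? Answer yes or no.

Residual path s->d->c->e->sink has bottleneck 1 > 0.
Pushing 1 along it raises the flow to 2, so the given flow is not maximum.

No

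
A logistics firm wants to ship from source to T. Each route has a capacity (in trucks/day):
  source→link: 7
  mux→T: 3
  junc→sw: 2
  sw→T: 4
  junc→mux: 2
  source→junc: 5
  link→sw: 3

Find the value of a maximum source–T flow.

6

Augment source→link→sw→T: bottleneck 3. Total 3.
Augment source→junc→sw→T: bottleneck 1. Total 4.
Augment source→junc→mux→T: bottleneck 2. Total 6.
No augmenting path remains in the residual graph.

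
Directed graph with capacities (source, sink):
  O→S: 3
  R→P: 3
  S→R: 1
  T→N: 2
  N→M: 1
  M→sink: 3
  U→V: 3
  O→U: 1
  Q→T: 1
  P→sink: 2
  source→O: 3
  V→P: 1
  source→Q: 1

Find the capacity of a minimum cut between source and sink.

Max flow = 3 (via 3 augmenting paths).
In the residual at optimum, the set reachable from source is {O, S, source}.
Cut edges: S→R (cap 1), O→U (cap 1), source→Q (cap 1). Sum = 3.

3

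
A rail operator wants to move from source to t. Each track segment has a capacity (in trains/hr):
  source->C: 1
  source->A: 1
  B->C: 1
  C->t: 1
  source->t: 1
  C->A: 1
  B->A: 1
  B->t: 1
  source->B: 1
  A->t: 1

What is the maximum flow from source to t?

4

Augment source->t: bottleneck 1. Total 1.
Augment source->B->t: bottleneck 1. Total 2.
Augment source->C->t: bottleneck 1. Total 3.
Augment source->A->t: bottleneck 1. Total 4.
No augmenting path remains in the residual graph.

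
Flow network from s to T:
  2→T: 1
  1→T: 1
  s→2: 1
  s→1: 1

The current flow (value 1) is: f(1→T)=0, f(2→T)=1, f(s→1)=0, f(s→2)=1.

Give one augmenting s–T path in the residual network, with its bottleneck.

s→1→T, bottleneck 1

Residual along s→1→T: s→1: 1, 1→T: 1.
Bottleneck = min = 1.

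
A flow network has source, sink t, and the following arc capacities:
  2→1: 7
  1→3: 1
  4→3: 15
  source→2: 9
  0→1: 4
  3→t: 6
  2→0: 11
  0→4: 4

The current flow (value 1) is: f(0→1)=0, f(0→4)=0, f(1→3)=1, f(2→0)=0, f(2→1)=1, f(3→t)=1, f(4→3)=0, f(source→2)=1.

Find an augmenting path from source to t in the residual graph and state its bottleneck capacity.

Residual along source→2→0→4→3→t: source→2: 8, 2→0: 11, 0→4: 4, 4→3: 15, 3→t: 5.
Bottleneck = min = 4.

source→2→0→4→3→t, bottleneck 4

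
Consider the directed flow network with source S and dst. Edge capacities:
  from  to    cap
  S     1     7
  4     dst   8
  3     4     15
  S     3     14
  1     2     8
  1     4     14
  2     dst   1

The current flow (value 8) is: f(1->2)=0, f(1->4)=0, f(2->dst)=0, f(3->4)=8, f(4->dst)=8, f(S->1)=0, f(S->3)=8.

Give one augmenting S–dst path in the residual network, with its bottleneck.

Residual along S->1->2->dst: S->1: 7, 1->2: 8, 2->dst: 1.
Bottleneck = min = 1.

S->1->2->dst, bottleneck 1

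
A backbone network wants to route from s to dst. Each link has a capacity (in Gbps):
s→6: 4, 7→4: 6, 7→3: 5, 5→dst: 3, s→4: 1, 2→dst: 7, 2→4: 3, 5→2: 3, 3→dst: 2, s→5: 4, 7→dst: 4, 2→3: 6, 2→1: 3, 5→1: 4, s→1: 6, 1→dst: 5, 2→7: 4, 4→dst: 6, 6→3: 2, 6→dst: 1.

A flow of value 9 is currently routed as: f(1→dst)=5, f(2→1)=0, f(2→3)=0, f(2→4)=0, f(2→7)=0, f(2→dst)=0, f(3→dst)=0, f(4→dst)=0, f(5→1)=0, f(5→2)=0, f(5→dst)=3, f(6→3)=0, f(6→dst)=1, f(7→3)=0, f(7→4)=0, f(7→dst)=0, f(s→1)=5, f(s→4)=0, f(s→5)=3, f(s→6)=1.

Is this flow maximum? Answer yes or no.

Residual path s→4→dst has bottleneck 1 > 0.
Pushing 1 along it raises the flow to 10, so the given flow is not maximum.

No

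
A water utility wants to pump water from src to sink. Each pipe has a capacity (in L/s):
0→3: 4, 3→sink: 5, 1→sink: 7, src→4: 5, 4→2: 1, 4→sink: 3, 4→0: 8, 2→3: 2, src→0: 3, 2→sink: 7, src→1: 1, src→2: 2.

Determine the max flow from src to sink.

Augment src→4→sink: bottleneck 3. Total 3.
Augment src→1→sink: bottleneck 1. Total 4.
Augment src→2→sink: bottleneck 2. Total 6.
Augment src→4→2→sink: bottleneck 1. Total 7.
Augment src→0→3→sink: bottleneck 3. Total 10.
Augment src→4→0→3→sink: bottleneck 1. Total 11.
No augmenting path remains in the residual graph.

11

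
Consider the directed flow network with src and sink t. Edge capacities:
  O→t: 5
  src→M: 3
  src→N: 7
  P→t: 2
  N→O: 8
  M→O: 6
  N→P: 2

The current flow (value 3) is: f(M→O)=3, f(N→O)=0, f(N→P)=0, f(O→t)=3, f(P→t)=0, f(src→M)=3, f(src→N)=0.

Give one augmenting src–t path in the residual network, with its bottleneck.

Residual along src→N→O→t: src→N: 7, N→O: 8, O→t: 2.
Bottleneck = min = 2.

src→N→O→t, bottleneck 2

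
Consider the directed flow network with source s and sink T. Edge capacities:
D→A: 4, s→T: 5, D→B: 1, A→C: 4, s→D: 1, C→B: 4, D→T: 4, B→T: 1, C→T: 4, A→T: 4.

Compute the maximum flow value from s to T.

Augment s→T: bottleneck 5. Total 5.
Augment s→D→T: bottleneck 1. Total 6.
No augmenting path remains in the residual graph.

6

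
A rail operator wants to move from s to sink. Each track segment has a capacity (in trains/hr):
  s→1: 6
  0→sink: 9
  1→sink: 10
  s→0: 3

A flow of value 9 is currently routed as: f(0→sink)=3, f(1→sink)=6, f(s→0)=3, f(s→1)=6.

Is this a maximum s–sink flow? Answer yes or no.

Residual reachable from s: {s}; sink is not reachable.
Saturated cut: s→0, s→1 with total capacity 9 = current flow value. Flow is maximum.

Yes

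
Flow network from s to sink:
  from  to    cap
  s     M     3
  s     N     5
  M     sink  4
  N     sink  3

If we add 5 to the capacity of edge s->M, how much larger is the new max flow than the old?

Original max flow = 6.
After raising cap(s->M), augmenting paths through that edge carry 1 more unit.
New max flow = 7. Increase = 1.

1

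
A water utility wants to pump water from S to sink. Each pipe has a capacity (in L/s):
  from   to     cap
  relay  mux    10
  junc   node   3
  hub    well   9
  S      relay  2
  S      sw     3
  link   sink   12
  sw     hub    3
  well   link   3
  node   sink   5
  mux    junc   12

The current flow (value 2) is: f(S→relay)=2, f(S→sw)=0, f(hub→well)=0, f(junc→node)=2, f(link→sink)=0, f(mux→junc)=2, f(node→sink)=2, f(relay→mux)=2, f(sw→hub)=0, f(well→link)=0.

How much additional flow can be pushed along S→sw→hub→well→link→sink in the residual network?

3

Residual capacities along the path: S→sw: 3, sw→hub: 3, hub→well: 9, well→link: 3, link→sink: 12.
Minimum is 3.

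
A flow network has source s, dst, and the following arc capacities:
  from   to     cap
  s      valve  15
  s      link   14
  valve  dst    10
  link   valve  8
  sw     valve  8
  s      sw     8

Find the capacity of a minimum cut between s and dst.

10

Max flow = 10 (via 1 augmenting path).
In the residual at optimum, the set reachable from s is {link, s, sw, valve}.
Cut edges: valve->dst (cap 10). Sum = 10.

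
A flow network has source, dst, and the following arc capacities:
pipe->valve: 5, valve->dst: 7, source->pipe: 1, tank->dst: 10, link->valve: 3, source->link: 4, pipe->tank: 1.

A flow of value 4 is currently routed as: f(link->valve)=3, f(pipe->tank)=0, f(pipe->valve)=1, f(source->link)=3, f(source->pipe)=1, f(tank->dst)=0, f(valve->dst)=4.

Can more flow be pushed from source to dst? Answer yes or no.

Residual reachable from source: {link, source}; dst is not reachable.
Saturated cut: source->pipe, link->valve with total capacity 4 = current flow value. Flow is maximum.

No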